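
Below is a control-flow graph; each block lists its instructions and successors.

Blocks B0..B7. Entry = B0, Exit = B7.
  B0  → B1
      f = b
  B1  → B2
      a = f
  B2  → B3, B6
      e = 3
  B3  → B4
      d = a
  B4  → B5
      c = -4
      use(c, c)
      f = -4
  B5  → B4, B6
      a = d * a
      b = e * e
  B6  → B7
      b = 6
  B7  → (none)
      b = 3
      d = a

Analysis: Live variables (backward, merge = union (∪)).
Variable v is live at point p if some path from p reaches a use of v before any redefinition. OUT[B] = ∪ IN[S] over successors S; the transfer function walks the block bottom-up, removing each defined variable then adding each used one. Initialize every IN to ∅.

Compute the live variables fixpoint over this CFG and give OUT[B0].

Answer: {f}

Trace:
Per-block solution:
  B0:   IN={b}   OUT={f}
  B1:   IN={f}   OUT={a}
  B2:   IN={a}   OUT={a, e}
  B3:   IN={a, e}   OUT={a, d, e}
  B4:   IN={a, d, e}   OUT={a, d, e}
  B5:   IN={a, d, e}   OUT={a, d, e}
  B6:   IN={a}   OUT={a}
  B7:   IN={a}   OUT={}

Merge at B0: OUT[B0] = IN[B1] = {f}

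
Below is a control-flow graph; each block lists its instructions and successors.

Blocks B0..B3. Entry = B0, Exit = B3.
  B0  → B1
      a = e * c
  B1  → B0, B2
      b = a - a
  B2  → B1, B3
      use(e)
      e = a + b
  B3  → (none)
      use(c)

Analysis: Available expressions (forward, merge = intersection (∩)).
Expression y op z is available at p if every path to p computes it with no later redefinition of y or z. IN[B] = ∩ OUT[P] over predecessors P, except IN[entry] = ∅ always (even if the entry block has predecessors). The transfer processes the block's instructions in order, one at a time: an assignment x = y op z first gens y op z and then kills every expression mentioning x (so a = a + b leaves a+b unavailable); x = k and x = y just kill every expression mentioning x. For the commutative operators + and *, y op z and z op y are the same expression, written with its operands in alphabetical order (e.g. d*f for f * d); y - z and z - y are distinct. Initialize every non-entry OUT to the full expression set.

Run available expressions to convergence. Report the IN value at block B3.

Answer: {a+b, a-a}

Working:
Fixpoint table:
  B0: | IN={} | OUT={c*e}
  B1: | IN={} | OUT={a-a}
  B2: | IN={a-a} | OUT={a+b, a-a}
  B3: | IN={a+b, a-a} | OUT={a+b, a-a}

Merge at B3: IN[B3] = OUT[B2] = {a+b, a-a}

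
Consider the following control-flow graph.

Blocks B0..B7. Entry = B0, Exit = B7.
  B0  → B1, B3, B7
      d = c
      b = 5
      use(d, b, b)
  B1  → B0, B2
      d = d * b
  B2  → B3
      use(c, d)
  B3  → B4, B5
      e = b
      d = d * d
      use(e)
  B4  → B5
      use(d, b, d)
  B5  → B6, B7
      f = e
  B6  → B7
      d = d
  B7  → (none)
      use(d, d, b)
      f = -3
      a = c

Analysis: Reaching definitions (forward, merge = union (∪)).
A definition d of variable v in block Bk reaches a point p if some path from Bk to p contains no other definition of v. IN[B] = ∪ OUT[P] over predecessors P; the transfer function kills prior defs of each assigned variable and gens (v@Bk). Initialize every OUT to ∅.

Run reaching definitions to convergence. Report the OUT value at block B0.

Answer: {b@B0, d@B0}

Trace:
Per-block solution:
  B0:   IN={b@B0, d@B1}   OUT={b@B0, d@B0}
  B1:   IN={b@B0, d@B0}   OUT={b@B0, d@B1}
  B2:   IN={b@B0, d@B1}   OUT={b@B0, d@B1}
  B3:   IN={b@B0, d@B0, d@B1}   OUT={b@B0, d@B3, e@B3}
  B4:   IN={b@B0, d@B3, e@B3}   OUT={b@B0, d@B3, e@B3}
  B5:   IN={b@B0, d@B3, e@B3}   OUT={b@B0, d@B3, e@B3, f@B5}
  B6:   IN={b@B0, d@B3, e@B3, f@B5}   OUT={b@B0, d@B6, e@B3, f@B5}
  B7:   IN={b@B0, d@B0, d@B3, d@B6, e@B3, f@B5}   OUT={a@B7, b@B0, d@B0, d@B3, d@B6, e@B3, f@B7}

Merge at B0 (entry node, so the boundary value {} is joined with the incoming edge(s)): IN[B0] = {} ⊔ OUT[B1] = {b@B0, d@B1}
Applying B0's transfer function to that IN value gives OUT[B0] (row B0 above).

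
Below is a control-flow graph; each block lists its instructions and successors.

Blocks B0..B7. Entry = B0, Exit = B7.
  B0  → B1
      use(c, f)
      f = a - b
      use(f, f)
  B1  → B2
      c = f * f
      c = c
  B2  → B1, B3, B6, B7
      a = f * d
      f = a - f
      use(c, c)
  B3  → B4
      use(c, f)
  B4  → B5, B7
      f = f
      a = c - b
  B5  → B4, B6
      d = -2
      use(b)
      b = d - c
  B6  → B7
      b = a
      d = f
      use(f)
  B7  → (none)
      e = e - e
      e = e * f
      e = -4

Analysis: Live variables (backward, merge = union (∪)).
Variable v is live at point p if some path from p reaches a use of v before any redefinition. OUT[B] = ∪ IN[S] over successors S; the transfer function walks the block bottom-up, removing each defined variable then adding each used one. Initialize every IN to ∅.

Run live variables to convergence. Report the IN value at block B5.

Fixpoint table:
  B0:  IN={a, b, c, d, e, f}  OUT={b, d, e, f}
  B1:  IN={b, d, e, f}  OUT={b, c, d, e, f}
  B2:  IN={b, c, d, e, f}  OUT={a, b, c, d, e, f}
  B3:  IN={b, c, e, f}  OUT={b, c, e, f}
  B4:  IN={b, c, e, f}  OUT={a, b, c, e, f}
  B5:  IN={a, b, c, e, f}  OUT={a, b, c, e, f}
  B6:  IN={a, e, f}  OUT={e, f}
  B7:  IN={e, f}  OUT={}

Merge at B5: OUT[B5] = IN[B4] ⊔ IN[B6] = {a, b, c, e, f}
Applying B5's transfer function to that OUT value gives IN[B5] (row B5 above).

Answer: {a, b, c, e, f}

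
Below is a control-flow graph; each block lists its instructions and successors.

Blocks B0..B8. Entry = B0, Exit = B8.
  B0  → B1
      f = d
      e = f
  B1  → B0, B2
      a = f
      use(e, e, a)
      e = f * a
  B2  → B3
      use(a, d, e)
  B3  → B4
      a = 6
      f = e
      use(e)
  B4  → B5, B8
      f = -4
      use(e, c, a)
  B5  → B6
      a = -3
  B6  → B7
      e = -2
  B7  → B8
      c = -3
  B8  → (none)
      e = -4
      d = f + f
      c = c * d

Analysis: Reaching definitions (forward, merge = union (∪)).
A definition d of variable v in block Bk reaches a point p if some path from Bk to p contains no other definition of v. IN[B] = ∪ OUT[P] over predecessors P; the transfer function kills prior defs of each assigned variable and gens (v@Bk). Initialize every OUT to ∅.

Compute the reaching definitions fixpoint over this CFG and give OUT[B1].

Converged values:
  B0: | IN={a@B1, e@B1, f@B0} | OUT={a@B1, e@B0, f@B0}
  B1: | IN={a@B1, e@B0, f@B0} | OUT={a@B1, e@B1, f@B0}
  B2: | IN={a@B1, e@B1, f@B0} | OUT={a@B1, e@B1, f@B0}
  B3: | IN={a@B1, e@B1, f@B0} | OUT={a@B3, e@B1, f@B3}
  B4: | IN={a@B3, e@B1, f@B3} | OUT={a@B3, e@B1, f@B4}
  B5: | IN={a@B3, e@B1, f@B4} | OUT={a@B5, e@B1, f@B4}
  B6: | IN={a@B5, e@B1, f@B4} | OUT={a@B5, e@B6, f@B4}
  B7: | IN={a@B5, e@B6, f@B4} | OUT={a@B5, c@B7, e@B6, f@B4}
  B8: | IN={a@B3, a@B5, c@B7, e@B1, e@B6, f@B4} | OUT={a@B3, a@B5, c@B8, d@B8, e@B8, f@B4}

Merge at B1: IN[B1] = OUT[B0] = {a@B1, e@B0, f@B0}
Applying B1's transfer function to that IN value gives OUT[B1] (row B1 above).

Answer: {a@B1, e@B1, f@B0}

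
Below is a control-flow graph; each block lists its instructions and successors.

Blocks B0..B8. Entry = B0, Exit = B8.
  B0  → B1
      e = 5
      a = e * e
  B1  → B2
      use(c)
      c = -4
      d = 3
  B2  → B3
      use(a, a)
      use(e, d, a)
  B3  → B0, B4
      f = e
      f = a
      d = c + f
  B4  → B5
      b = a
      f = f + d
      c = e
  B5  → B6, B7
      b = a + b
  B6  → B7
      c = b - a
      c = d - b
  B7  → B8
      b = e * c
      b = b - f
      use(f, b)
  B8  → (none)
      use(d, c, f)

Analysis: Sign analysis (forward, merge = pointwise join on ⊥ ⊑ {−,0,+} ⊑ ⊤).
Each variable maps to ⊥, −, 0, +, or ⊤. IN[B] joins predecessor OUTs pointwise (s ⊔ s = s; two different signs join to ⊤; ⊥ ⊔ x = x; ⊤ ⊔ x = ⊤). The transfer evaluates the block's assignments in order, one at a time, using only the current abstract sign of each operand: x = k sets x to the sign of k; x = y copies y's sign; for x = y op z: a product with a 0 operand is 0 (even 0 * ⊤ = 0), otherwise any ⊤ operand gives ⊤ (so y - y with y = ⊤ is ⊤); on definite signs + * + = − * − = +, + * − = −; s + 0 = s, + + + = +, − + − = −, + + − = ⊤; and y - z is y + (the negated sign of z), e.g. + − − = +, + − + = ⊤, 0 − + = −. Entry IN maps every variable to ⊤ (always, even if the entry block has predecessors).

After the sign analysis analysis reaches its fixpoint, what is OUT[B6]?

Converged values:
  B0:  IN=(all ⊤)  OUT={a:+, e:+; rest ⊤}
  B1:  IN={a:+, e:+; rest ⊤}  OUT={a:+, c:-, d:+, e:+; rest ⊤}
  B2:  IN={a:+, c:-, d:+, e:+; rest ⊤}  OUT={a:+, c:-, d:+, e:+; rest ⊤}
  B3:  IN={a:+, c:-, d:+, e:+; rest ⊤}  OUT={a:+, c:-, e:+, f:+; rest ⊤}
  B4:  IN={a:+, c:-, e:+, f:+; rest ⊤}  OUT={a:+, b:+, c:+, e:+; rest ⊤}
  B5:  IN={a:+, b:+, c:+, e:+; rest ⊤}  OUT={a:+, b:+, c:+, e:+; rest ⊤}
  B6:  IN={a:+, b:+, c:+, e:+; rest ⊤}  OUT={a:+, b:+, e:+; rest ⊤}
  B7:  IN={a:+, b:+, e:+; rest ⊤}  OUT={a:+, e:+; rest ⊤}
  B8:  IN={a:+, e:+; rest ⊤}  OUT={a:+, e:+; rest ⊤}

Merge at B6: IN[B6] = OUT[B5] = {a: +, b: +, c: +, d: ⊤, e: +, f: ⊤}
Applying B6's transfer function to that IN value gives OUT[B6] (row B6 above).

Answer: {a: +, b: +, c: ⊤, d: ⊤, e: +, f: ⊤}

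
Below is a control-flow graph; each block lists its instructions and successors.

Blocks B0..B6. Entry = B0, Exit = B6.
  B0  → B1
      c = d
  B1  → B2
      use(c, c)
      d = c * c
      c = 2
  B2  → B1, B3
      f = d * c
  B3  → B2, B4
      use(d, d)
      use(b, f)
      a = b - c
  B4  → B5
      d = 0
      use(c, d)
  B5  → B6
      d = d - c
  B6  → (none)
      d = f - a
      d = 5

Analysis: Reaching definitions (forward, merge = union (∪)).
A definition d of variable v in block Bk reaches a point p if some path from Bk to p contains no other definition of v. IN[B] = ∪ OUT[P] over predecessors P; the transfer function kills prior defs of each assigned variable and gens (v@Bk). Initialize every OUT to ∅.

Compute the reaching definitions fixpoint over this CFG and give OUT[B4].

Answer: {a@B3, c@B1, d@B4, f@B2}

Derivation:
Converged values:
  B0: | IN={} | OUT={c@B0}
  B1: | IN={a@B3, c@B0, c@B1, d@B1, f@B2} | OUT={a@B3, c@B1, d@B1, f@B2}
  B2: | IN={a@B3, c@B1, d@B1, f@B2} | OUT={a@B3, c@B1, d@B1, f@B2}
  B3: | IN={a@B3, c@B1, d@B1, f@B2} | OUT={a@B3, c@B1, d@B1, f@B2}
  B4: | IN={a@B3, c@B1, d@B1, f@B2} | OUT={a@B3, c@B1, d@B4, f@B2}
  B5: | IN={a@B3, c@B1, d@B4, f@B2} | OUT={a@B3, c@B1, d@B5, f@B2}
  B6: | IN={a@B3, c@B1, d@B5, f@B2} | OUT={a@B3, c@B1, d@B6, f@B2}

Merge at B4: IN[B4] = OUT[B3] = {a@B3, c@B1, d@B1, f@B2}
Applying B4's transfer function to that IN value gives OUT[B4] (row B4 above).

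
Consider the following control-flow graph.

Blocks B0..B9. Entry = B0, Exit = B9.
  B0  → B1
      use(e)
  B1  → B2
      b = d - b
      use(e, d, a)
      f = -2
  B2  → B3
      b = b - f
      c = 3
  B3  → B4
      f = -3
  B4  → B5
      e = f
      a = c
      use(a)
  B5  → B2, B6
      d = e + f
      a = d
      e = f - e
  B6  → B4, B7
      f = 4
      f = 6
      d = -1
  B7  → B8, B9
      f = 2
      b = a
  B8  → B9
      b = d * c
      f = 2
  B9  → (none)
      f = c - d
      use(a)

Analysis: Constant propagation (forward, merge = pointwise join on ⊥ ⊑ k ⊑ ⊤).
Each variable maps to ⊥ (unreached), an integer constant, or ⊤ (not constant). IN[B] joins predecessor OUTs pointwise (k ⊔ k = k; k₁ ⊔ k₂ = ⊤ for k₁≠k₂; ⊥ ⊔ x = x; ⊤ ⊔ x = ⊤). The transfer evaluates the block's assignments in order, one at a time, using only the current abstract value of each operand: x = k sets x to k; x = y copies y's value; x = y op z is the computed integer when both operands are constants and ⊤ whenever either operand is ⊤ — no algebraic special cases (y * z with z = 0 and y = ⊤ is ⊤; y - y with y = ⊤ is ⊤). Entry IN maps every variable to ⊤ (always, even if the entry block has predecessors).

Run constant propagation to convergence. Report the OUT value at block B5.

Answer: {a: ⊤, b: ⊤, c: 3, d: ⊤, e: ⊤, f: ⊤}

Working:
Fixpoint table:
  B0:   IN=(all ⊤)   OUT=(all ⊤)
  B1:   IN=(all ⊤)   OUT={f:-2; rest ⊤}
  B2:   IN=(all ⊤)   OUT={c:3; rest ⊤}
  B3:   IN={c:3; rest ⊤}   OUT={c:3, f:-3; rest ⊤}
  B4:   IN={c:3; rest ⊤}   OUT={a:3, c:3; rest ⊤}
  B5:   IN={a:3, c:3; rest ⊤}   OUT={c:3; rest ⊤}
  B6:   IN={c:3; rest ⊤}   OUT={c:3, d:-1, f:6; rest ⊤}
  B7:   IN={c:3, d:-1, f:6; rest ⊤}   OUT={c:3, d:-1, f:2; rest ⊤}
  B8:   IN={c:3, d:-1, f:2; rest ⊤}   OUT={b:-3, c:3, d:-1, f:2; rest ⊤}
  B9:   IN={c:3, d:-1, f:2; rest ⊤}   OUT={c:3, d:-1, f:4; rest ⊤}

Merge at B5: IN[B5] = OUT[B4] = {a: 3, b: ⊤, c: 3, d: ⊤, e: ⊤, f: ⊤}
Applying B5's transfer function to that IN value gives OUT[B5] (row B5 above).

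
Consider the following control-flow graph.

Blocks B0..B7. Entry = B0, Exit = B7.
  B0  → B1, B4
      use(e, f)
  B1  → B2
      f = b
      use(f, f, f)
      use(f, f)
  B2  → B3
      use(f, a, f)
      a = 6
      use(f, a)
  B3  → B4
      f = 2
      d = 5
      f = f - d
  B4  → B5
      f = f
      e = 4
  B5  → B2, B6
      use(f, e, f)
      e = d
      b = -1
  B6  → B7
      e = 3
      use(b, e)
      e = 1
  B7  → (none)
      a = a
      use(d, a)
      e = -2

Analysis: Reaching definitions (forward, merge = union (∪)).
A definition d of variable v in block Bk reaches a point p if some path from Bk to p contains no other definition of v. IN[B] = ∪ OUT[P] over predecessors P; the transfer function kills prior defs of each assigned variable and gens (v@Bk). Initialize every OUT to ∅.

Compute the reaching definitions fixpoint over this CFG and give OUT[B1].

Converged values:
  B0:  IN={}  OUT={}
  B1:  IN={}  OUT={f@B1}
  B2:  IN={a@B2, b@B5, d@B3, e@B5, f@B1, f@B4}  OUT={a@B2, b@B5, d@B3, e@B5, f@B1, f@B4}
  B3:  IN={a@B2, b@B5, d@B3, e@B5, f@B1, f@B4}  OUT={a@B2, b@B5, d@B3, e@B5, f@B3}
  B4:  IN={a@B2, b@B5, d@B3, e@B5, f@B3}  OUT={a@B2, b@B5, d@B3, e@B4, f@B4}
  B5:  IN={a@B2, b@B5, d@B3, e@B4, f@B4}  OUT={a@B2, b@B5, d@B3, e@B5, f@B4}
  B6:  IN={a@B2, b@B5, d@B3, e@B5, f@B4}  OUT={a@B2, b@B5, d@B3, e@B6, f@B4}
  B7:  IN={a@B2, b@B5, d@B3, e@B6, f@B4}  OUT={a@B7, b@B5, d@B3, e@B7, f@B4}

Merge at B1: IN[B1] = OUT[B0] = {}
Applying B1's transfer function to that IN value gives OUT[B1] (row B1 above).

Answer: {f@B1}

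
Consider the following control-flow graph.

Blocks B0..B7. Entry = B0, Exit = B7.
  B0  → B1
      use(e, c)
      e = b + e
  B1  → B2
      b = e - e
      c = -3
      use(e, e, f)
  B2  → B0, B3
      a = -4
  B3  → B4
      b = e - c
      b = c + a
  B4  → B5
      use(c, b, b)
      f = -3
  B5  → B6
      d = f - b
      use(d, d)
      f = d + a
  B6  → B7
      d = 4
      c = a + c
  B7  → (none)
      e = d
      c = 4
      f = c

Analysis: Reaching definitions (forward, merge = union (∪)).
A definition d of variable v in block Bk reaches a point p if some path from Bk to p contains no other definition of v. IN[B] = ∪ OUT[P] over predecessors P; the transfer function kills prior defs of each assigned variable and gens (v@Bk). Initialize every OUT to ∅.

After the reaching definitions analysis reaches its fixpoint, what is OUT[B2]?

Answer: {a@B2, b@B1, c@B1, e@B0}

Working:
Fixpoint table:
  B0:  IN={a@B2, b@B1, c@B1, e@B0}  OUT={a@B2, b@B1, c@B1, e@B0}
  B1:  IN={a@B2, b@B1, c@B1, e@B0}  OUT={a@B2, b@B1, c@B1, e@B0}
  B2:  IN={a@B2, b@B1, c@B1, e@B0}  OUT={a@B2, b@B1, c@B1, e@B0}
  B3:  IN={a@B2, b@B1, c@B1, e@B0}  OUT={a@B2, b@B3, c@B1, e@B0}
  B4:  IN={a@B2, b@B3, c@B1, e@B0}  OUT={a@B2, b@B3, c@B1, e@B0, f@B4}
  B5:  IN={a@B2, b@B3, c@B1, e@B0, f@B4}  OUT={a@B2, b@B3, c@B1, d@B5, e@B0, f@B5}
  B6:  IN={a@B2, b@B3, c@B1, d@B5, e@B0, f@B5}  OUT={a@B2, b@B3, c@B6, d@B6, e@B0, f@B5}
  B7:  IN={a@B2, b@B3, c@B6, d@B6, e@B0, f@B5}  OUT={a@B2, b@B3, c@B7, d@B6, e@B7, f@B7}

Merge at B2: IN[B2] = OUT[B1] = {a@B2, b@B1, c@B1, e@B0}
Applying B2's transfer function to that IN value gives OUT[B2] (row B2 above).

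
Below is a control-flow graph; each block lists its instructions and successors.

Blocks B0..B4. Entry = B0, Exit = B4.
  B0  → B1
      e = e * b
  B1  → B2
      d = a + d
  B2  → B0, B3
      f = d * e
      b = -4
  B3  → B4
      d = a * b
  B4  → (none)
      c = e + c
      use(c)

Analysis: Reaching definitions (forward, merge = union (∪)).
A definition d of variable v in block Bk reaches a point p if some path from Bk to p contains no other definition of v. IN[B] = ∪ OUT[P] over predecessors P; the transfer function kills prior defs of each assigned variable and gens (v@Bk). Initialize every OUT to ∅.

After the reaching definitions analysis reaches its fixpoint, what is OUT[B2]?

Answer: {b@B2, d@B1, e@B0, f@B2}

Derivation:
Converged values:
  B0:   IN={b@B2, d@B1, e@B0, f@B2}   OUT={b@B2, d@B1, e@B0, f@B2}
  B1:   IN={b@B2, d@B1, e@B0, f@B2}   OUT={b@B2, d@B1, e@B0, f@B2}
  B2:   IN={b@B2, d@B1, e@B0, f@B2}   OUT={b@B2, d@B1, e@B0, f@B2}
  B3:   IN={b@B2, d@B1, e@B0, f@B2}   OUT={b@B2, d@B3, e@B0, f@B2}
  B4:   IN={b@B2, d@B3, e@B0, f@B2}   OUT={b@B2, c@B4, d@B3, e@B0, f@B2}

Merge at B2: IN[B2] = OUT[B1] = {b@B2, d@B1, e@B0, f@B2}
Applying B2's transfer function to that IN value gives OUT[B2] (row B2 above).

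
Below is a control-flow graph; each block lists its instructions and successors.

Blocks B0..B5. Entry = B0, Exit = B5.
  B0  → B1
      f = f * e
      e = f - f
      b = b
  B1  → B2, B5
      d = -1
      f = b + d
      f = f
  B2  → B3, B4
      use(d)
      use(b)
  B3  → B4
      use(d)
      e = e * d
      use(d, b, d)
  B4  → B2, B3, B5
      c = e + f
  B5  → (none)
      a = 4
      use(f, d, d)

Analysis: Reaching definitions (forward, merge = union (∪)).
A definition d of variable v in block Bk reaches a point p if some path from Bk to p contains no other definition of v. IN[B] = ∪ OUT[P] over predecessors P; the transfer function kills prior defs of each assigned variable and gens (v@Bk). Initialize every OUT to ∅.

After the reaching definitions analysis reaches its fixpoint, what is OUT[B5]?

Per-block solution:
  B0:   IN={}   OUT={b@B0, e@B0, f@B0}
  B1:   IN={b@B0, e@B0, f@B0}   OUT={b@B0, d@B1, e@B0, f@B1}
  B2:   IN={b@B0, c@B4, d@B1, e@B0, e@B3, f@B1}   OUT={b@B0, c@B4, d@B1, e@B0, e@B3, f@B1}
  B3:   IN={b@B0, c@B4, d@B1, e@B0, e@B3, f@B1}   OUT={b@B0, c@B4, d@B1, e@B3, f@B1}
  B4:   IN={b@B0, c@B4, d@B1, e@B0, e@B3, f@B1}   OUT={b@B0, c@B4, d@B1, e@B0, e@B3, f@B1}
  B5:   IN={b@B0, c@B4, d@B1, e@B0, e@B3, f@B1}   OUT={a@B5, b@B0, c@B4, d@B1, e@B0, e@B3, f@B1}

Merge at B5: IN[B5] = OUT[B1] ⊔ OUT[B4] = {b@B0, c@B4, d@B1, e@B0, e@B3, f@B1}
Applying B5's transfer function to that IN value gives OUT[B5] (row B5 above).

Answer: {a@B5, b@B0, c@B4, d@B1, e@B0, e@B3, f@B1}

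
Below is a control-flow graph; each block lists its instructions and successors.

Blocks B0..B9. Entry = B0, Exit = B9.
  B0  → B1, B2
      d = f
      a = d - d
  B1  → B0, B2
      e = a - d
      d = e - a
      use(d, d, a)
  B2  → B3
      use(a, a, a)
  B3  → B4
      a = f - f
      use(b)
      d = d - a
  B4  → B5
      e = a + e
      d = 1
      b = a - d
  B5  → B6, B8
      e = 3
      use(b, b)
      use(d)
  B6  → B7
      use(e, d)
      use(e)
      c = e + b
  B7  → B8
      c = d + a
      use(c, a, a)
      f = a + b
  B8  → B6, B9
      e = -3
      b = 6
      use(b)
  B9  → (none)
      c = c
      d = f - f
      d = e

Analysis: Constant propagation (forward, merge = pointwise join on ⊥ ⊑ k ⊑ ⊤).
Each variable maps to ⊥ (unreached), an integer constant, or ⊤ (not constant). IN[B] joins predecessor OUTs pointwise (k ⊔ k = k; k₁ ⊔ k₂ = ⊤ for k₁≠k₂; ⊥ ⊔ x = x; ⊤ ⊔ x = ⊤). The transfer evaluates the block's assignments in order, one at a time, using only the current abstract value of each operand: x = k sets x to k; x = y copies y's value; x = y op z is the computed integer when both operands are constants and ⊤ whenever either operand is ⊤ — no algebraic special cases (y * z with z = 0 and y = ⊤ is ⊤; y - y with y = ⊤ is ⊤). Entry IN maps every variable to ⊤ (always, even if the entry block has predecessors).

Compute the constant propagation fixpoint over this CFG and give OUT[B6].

Fixpoint table:
  B0: | IN=(all ⊤) | OUT=(all ⊤)
  B1: | IN=(all ⊤) | OUT=(all ⊤)
  B2: | IN=(all ⊤) | OUT=(all ⊤)
  B3: | IN=(all ⊤) | OUT=(all ⊤)
  B4: | IN=(all ⊤) | OUT={d:1; rest ⊤}
  B5: | IN={d:1; rest ⊤} | OUT={d:1, e:3; rest ⊤}
  B6: | IN={d:1; rest ⊤} | OUT={d:1; rest ⊤}
  B7: | IN={d:1; rest ⊤} | OUT={d:1; rest ⊤}
  B8: | IN={d:1; rest ⊤} | OUT={b:6, d:1, e:-3; rest ⊤}
  B9: | IN={b:6, d:1, e:-3; rest ⊤} | OUT={b:6, d:-3, e:-3; rest ⊤}

Merge at B6: IN[B6] = OUT[B5] ⊔ OUT[B8] = {a: ⊤, b: ⊤, c: ⊤, d: 1, e: ⊤, f: ⊤}
Applying B6's transfer function to that IN value gives OUT[B6] (row B6 above).

Answer: {a: ⊤, b: ⊤, c: ⊤, d: 1, e: ⊤, f: ⊤}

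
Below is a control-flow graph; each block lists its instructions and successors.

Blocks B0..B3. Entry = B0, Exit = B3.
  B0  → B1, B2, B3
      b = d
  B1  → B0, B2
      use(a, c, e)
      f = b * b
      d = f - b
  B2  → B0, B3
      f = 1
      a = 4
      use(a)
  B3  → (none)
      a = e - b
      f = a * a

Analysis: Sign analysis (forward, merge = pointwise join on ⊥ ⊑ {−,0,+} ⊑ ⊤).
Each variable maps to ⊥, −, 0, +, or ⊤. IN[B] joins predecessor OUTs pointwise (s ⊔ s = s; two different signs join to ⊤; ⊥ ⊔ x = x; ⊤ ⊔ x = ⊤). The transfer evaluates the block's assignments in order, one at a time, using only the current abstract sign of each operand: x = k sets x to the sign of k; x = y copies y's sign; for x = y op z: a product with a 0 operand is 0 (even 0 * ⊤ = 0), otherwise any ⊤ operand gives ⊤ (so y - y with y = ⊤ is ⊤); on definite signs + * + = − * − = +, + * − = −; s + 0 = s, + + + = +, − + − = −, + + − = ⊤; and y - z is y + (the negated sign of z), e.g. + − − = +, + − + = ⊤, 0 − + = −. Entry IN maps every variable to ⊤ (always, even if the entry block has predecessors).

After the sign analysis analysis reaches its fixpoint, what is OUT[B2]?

Per-block solution:
  B0: | IN=(all ⊤) | OUT=(all ⊤)
  B1: | IN=(all ⊤) | OUT=(all ⊤)
  B2: | IN=(all ⊤) | OUT={a:+, f:+; rest ⊤}
  B3: | IN=(all ⊤) | OUT=(all ⊤)

Merge at B2: IN[B2] = OUT[B0] ⊔ OUT[B1] = {a: ⊤, b: ⊤, c: ⊤, d: ⊤, e: ⊤, f: ⊤}
Applying B2's transfer function to that IN value gives OUT[B2] (row B2 above).

Answer: {a: +, b: ⊤, c: ⊤, d: ⊤, e: ⊤, f: +}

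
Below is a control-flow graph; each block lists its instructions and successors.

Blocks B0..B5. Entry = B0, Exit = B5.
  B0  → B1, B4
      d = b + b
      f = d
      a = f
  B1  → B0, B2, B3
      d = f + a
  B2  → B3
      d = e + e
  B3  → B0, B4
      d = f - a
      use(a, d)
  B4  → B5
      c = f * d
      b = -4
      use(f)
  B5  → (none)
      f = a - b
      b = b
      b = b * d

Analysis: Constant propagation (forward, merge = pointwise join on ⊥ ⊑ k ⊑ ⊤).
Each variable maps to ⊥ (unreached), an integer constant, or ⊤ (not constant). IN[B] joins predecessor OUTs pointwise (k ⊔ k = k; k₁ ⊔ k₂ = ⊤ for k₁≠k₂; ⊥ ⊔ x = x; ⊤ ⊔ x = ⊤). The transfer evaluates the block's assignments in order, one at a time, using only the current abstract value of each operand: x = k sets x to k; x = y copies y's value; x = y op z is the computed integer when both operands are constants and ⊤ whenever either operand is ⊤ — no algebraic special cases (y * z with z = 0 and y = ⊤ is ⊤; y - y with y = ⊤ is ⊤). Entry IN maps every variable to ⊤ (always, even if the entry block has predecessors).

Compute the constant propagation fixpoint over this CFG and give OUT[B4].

Answer: {a: ⊤, b: -4, c: ⊤, d: ⊤, e: ⊤, f: ⊤}

Derivation:
Fixpoint table:
  B0:  IN=(all ⊤)  OUT=(all ⊤)
  B1:  IN=(all ⊤)  OUT=(all ⊤)
  B2:  IN=(all ⊤)  OUT=(all ⊤)
  B3:  IN=(all ⊤)  OUT=(all ⊤)
  B4:  IN=(all ⊤)  OUT={b:-4; rest ⊤}
  B5:  IN={b:-4; rest ⊤}  OUT=(all ⊤)

Merge at B4: IN[B4] = OUT[B0] ⊔ OUT[B3] = {a: ⊤, b: ⊤, c: ⊤, d: ⊤, e: ⊤, f: ⊤}
Applying B4's transfer function to that IN value gives OUT[B4] (row B4 above).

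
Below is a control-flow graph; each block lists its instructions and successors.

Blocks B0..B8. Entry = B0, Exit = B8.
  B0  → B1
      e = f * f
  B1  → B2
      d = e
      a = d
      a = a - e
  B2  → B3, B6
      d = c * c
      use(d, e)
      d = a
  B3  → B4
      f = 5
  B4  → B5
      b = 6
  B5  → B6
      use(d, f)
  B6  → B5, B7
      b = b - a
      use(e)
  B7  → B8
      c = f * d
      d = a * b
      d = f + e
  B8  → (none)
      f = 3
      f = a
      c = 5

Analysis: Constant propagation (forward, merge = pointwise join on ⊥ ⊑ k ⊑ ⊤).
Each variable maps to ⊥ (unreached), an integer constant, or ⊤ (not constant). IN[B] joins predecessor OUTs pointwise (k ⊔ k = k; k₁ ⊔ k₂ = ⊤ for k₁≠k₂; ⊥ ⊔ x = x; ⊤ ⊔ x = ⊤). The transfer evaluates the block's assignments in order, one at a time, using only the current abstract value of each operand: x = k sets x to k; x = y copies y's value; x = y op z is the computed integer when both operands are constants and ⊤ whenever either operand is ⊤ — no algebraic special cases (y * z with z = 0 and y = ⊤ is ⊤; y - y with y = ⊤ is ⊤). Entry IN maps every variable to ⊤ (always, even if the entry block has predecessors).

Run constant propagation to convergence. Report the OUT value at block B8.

Fixpoint table:
  B0: | IN=(all ⊤) | OUT=(all ⊤)
  B1: | IN=(all ⊤) | OUT=(all ⊤)
  B2: | IN=(all ⊤) | OUT=(all ⊤)
  B3: | IN=(all ⊤) | OUT={f:5; rest ⊤}
  B4: | IN={f:5; rest ⊤} | OUT={b:6, f:5; rest ⊤}
  B5: | IN=(all ⊤) | OUT=(all ⊤)
  B6: | IN=(all ⊤) | OUT=(all ⊤)
  B7: | IN=(all ⊤) | OUT=(all ⊤)
  B8: | IN=(all ⊤) | OUT={c:5; rest ⊤}

Merge at B8: IN[B8] = OUT[B7] = {a: ⊤, b: ⊤, c: ⊤, d: ⊤, e: ⊤, f: ⊤}
Applying B8's transfer function to that IN value gives OUT[B8] (row B8 above).

Answer: {a: ⊤, b: ⊤, c: 5, d: ⊤, e: ⊤, f: ⊤}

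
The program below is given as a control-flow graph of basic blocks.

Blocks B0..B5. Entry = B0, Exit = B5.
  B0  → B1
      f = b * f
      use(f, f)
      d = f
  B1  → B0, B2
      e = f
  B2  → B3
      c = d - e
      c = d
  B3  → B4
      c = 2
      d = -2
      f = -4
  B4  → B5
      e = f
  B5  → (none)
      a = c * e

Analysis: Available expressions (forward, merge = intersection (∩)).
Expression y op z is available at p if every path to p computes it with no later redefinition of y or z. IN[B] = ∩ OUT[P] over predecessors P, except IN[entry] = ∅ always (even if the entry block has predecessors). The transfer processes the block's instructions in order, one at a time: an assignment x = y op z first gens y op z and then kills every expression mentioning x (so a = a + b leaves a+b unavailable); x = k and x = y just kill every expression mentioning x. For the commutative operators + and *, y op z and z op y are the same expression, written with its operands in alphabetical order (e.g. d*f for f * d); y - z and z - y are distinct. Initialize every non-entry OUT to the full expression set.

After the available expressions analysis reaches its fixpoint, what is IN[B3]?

Fixpoint table:
  B0: | IN={} | OUT={}
  B1: | IN={} | OUT={}
  B2: | IN={} | OUT={d-e}
  B3: | IN={d-e} | OUT={}
  B4: | IN={} | OUT={}
  B5: | IN={} | OUT={c*e}

Merge at B3: IN[B3] = OUT[B2] = {d-e}

Answer: {d-e}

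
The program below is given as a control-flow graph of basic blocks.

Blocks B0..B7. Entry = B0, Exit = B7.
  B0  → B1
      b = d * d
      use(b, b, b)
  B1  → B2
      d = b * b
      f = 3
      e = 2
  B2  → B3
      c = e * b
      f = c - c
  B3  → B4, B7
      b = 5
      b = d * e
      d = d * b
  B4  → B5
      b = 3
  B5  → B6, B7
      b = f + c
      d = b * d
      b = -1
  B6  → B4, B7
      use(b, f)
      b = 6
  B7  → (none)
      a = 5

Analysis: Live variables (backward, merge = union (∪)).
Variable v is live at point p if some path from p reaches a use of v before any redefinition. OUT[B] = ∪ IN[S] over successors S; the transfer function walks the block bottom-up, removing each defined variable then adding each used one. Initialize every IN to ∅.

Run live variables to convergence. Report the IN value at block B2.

Answer: {b, d, e}

Derivation:
Fixpoint table:
  B0:  IN={d}  OUT={b}
  B1:  IN={b}  OUT={b, d, e}
  B2:  IN={b, d, e}  OUT={c, d, e, f}
  B3:  IN={c, d, e, f}  OUT={c, d, f}
  B4:  IN={c, d, f}  OUT={c, d, f}
  B5:  IN={c, d, f}  OUT={b, c, d, f}
  B6:  IN={b, c, d, f}  OUT={c, d, f}
  B7:  IN={}  OUT={}

Merge at B2: OUT[B2] = IN[B3] = {c, d, e, f}
Applying B2's transfer function to that OUT value gives IN[B2] (row B2 above).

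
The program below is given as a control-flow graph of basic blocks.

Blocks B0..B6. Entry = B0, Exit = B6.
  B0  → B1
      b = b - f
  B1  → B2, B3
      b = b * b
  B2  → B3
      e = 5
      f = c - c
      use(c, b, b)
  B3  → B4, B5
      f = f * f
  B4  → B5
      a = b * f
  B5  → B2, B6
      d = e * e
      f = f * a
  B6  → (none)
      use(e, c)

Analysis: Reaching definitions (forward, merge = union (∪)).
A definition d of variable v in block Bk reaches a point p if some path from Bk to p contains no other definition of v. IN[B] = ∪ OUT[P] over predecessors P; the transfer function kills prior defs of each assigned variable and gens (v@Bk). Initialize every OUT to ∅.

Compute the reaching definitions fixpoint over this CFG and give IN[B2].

Converged values:
  B0:  IN={}  OUT={b@B0}
  B1:  IN={b@B0}  OUT={b@B1}
  B2:  IN={a@B4, b@B1, d@B5, e@B2, f@B5}  OUT={a@B4, b@B1, d@B5, e@B2, f@B2}
  B3:  IN={a@B4, b@B1, d@B5, e@B2, f@B2}  OUT={a@B4, b@B1, d@B5, e@B2, f@B3}
  B4:  IN={a@B4, b@B1, d@B5, e@B2, f@B3}  OUT={a@B4, b@B1, d@B5, e@B2, f@B3}
  B5:  IN={a@B4, b@B1, d@B5, e@B2, f@B3}  OUT={a@B4, b@B1, d@B5, e@B2, f@B5}
  B6:  IN={a@B4, b@B1, d@B5, e@B2, f@B5}  OUT={a@B4, b@B1, d@B5, e@B2, f@B5}

Merge at B2: IN[B2] = OUT[B1] ⊔ OUT[B5] = {a@B4, b@B1, d@B5, e@B2, f@B5}

Answer: {a@B4, b@B1, d@B5, e@B2, f@B5}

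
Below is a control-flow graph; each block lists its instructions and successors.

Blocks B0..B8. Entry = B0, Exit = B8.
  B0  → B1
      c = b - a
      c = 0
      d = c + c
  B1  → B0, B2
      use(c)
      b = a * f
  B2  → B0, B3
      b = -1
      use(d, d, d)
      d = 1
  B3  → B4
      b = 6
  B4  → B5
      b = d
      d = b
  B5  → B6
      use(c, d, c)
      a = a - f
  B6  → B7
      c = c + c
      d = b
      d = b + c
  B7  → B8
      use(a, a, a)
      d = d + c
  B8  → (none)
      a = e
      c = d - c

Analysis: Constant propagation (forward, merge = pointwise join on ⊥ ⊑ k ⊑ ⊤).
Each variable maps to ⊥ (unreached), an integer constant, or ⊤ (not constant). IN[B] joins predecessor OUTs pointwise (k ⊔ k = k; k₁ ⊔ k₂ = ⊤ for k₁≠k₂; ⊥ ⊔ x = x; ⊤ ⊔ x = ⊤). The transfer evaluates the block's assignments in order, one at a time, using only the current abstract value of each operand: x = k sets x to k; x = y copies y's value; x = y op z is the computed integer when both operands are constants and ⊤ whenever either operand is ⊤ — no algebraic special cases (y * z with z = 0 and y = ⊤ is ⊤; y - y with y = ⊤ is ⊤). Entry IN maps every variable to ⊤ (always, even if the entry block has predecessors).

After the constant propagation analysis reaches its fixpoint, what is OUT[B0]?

Answer: {a: ⊤, b: ⊤, c: 0, d: 0, e: ⊤, f: ⊤}

Derivation:
Converged values:
  B0:   IN=(all ⊤)   OUT={c:0, d:0; rest ⊤}
  B1:   IN={c:0, d:0; rest ⊤}   OUT={c:0, d:0; rest ⊤}
  B2:   IN={c:0, d:0; rest ⊤}   OUT={b:-1, c:0, d:1; rest ⊤}
  B3:   IN={b:-1, c:0, d:1; rest ⊤}   OUT={b:6, c:0, d:1; rest ⊤}
  B4:   IN={b:6, c:0, d:1; rest ⊤}   OUT={b:1, c:0, d:1; rest ⊤}
  B5:   IN={b:1, c:0, d:1; rest ⊤}   OUT={b:1, c:0, d:1; rest ⊤}
  B6:   IN={b:1, c:0, d:1; rest ⊤}   OUT={b:1, c:0, d:1; rest ⊤}
  B7:   IN={b:1, c:0, d:1; rest ⊤}   OUT={b:1, c:0, d:1; rest ⊤}
  B8:   IN={b:1, c:0, d:1; rest ⊤}   OUT={b:1, c:1, d:1; rest ⊤}

Merge at B0 (entry node, so the boundary value (all ⊤) is joined with the incoming edge(s)): IN[B0] = (all ⊤) ⊔ OUT[B1] ⊔ OUT[B2] = {a: ⊤, b: ⊤, c: ⊤, d: ⊤, e: ⊤, f: ⊤}
Applying B0's transfer function to that IN value gives OUT[B0] (row B0 above).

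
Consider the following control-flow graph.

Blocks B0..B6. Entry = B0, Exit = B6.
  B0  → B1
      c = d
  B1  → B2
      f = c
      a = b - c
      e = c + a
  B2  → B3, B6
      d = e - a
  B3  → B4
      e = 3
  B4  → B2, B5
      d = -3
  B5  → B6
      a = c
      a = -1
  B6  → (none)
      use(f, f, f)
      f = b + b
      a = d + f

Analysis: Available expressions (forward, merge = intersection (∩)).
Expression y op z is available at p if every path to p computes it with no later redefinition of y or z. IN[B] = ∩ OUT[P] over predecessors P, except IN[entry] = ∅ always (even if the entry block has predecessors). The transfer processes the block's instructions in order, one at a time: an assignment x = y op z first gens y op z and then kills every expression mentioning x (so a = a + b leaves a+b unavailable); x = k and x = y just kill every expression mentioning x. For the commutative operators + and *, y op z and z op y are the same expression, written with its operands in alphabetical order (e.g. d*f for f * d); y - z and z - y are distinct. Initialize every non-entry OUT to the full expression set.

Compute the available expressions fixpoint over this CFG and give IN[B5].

Answer: {a+c, b-c}

Trace:
Fixpoint table:
  B0:  IN={}  OUT={}
  B1:  IN={}  OUT={a+c, b-c}
  B2:  IN={a+c, b-c}  OUT={a+c, b-c, e-a}
  B3:  IN={a+c, b-c, e-a}  OUT={a+c, b-c}
  B4:  IN={a+c, b-c}  OUT={a+c, b-c}
  B5:  IN={a+c, b-c}  OUT={b-c}
  B6:  IN={b-c}  OUT={b+b, b-c, d+f}

Merge at B5: IN[B5] = OUT[B4] = {a+c, b-c}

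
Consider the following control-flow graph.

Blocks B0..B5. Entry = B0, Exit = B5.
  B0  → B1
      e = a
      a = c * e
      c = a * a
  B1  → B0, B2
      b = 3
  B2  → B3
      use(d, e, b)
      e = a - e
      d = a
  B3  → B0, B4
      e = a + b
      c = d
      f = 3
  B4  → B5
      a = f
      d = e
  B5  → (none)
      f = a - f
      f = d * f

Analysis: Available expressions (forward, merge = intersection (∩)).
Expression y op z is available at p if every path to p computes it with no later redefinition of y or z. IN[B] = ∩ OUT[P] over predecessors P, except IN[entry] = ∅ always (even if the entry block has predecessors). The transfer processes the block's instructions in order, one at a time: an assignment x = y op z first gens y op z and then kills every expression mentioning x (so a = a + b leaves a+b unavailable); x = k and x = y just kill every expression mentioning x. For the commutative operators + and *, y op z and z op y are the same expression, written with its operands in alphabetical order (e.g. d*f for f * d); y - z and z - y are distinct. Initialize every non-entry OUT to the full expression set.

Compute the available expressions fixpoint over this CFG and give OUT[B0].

Answer: {a*a}

Trace:
Fixpoint table:
  B0:   IN={}   OUT={a*a}
  B1:   IN={a*a}   OUT={a*a}
  B2:   IN={a*a}   OUT={a*a}
  B3:   IN={a*a}   OUT={a*a, a+b}
  B4:   IN={a*a, a+b}   OUT={}
  B5:   IN={}   OUT={}

Merge at B0 (entry node, so the boundary value {} is joined with the incoming edge(s)): IN[B0] = {} ∩ OUT[B1] ∩ OUT[B3] = {}
Applying B0's transfer function to that IN value gives OUT[B0] (row B0 above).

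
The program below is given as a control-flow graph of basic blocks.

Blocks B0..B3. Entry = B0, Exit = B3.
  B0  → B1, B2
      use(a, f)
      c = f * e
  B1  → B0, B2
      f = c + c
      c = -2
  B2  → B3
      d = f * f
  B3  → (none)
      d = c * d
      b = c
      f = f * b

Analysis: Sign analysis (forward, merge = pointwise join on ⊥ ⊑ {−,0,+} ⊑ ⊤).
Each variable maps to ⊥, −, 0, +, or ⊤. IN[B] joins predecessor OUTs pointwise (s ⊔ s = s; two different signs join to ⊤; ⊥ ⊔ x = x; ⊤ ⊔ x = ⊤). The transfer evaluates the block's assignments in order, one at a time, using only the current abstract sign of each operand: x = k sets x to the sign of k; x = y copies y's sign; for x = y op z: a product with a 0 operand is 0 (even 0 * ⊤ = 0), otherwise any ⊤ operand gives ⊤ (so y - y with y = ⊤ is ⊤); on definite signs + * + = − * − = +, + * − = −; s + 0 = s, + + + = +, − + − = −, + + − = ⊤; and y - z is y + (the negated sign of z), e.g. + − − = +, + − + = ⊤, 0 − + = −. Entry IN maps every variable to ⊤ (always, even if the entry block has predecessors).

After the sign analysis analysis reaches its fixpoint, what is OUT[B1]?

Per-block solution:
  B0:   IN=(all ⊤)   OUT=(all ⊤)
  B1:   IN=(all ⊤)   OUT={c:-; rest ⊤}
  B2:   IN=(all ⊤)   OUT=(all ⊤)
  B3:   IN=(all ⊤)   OUT=(all ⊤)

Merge at B1: IN[B1] = OUT[B0] = {a: ⊤, b: ⊤, c: ⊤, d: ⊤, e: ⊤, f: ⊤}
Applying B1's transfer function to that IN value gives OUT[B1] (row B1 above).

Answer: {a: ⊤, b: ⊤, c: -, d: ⊤, e: ⊤, f: ⊤}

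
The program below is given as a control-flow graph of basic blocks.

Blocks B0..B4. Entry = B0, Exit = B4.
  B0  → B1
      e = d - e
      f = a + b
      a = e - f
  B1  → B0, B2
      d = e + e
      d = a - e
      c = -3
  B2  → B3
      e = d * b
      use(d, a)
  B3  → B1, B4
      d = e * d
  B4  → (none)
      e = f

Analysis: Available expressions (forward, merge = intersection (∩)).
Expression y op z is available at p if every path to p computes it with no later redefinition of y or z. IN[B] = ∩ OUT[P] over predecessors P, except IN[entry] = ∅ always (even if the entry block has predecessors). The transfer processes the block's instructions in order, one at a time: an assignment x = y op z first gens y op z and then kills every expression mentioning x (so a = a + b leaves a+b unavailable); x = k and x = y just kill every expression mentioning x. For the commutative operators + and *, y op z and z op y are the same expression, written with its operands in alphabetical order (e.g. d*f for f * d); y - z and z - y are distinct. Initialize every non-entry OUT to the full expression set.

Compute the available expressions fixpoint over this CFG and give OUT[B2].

Answer: {b*d}

Trace:
Per-block solution:
  B0:   IN={}   OUT={e-f}
  B1:   IN={}   OUT={a-e, e+e}
  B2:   IN={a-e, e+e}   OUT={b*d}
  B3:   IN={b*d}   OUT={}
  B4:   IN={}   OUT={}

Merge at B2: IN[B2] = OUT[B1] = {a-e, e+e}
Applying B2's transfer function to that IN value gives OUT[B2] (row B2 above).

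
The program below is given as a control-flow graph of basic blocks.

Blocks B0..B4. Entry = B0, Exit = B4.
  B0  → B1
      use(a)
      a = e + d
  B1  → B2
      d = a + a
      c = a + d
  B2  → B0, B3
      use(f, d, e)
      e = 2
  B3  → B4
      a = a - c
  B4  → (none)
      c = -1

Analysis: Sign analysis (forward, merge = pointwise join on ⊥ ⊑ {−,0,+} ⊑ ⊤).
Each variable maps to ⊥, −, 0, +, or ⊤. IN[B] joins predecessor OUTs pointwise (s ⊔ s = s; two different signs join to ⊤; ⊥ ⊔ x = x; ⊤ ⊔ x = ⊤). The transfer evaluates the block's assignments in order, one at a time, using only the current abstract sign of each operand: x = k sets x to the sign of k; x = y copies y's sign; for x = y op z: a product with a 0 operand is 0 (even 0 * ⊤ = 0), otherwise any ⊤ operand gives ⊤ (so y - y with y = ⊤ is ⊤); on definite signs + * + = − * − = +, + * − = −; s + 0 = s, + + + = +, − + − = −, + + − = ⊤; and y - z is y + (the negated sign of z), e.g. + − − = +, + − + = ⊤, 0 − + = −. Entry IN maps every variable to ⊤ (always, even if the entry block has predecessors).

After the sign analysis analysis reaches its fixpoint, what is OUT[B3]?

Answer: {a: ⊤, b: ⊤, c: ⊤, d: ⊤, e: +, f: ⊤}

Trace:
Per-block solution:
  B0:   IN=(all ⊤)   OUT=(all ⊤)
  B1:   IN=(all ⊤)   OUT=(all ⊤)
  B2:   IN=(all ⊤)   OUT={e:+; rest ⊤}
  B3:   IN={e:+; rest ⊤}   OUT={e:+; rest ⊤}
  B4:   IN={e:+; rest ⊤}   OUT={c:-, e:+; rest ⊤}

Merge at B3: IN[B3] = OUT[B2] = {a: ⊤, b: ⊤, c: ⊤, d: ⊤, e: +, f: ⊤}
Applying B3's transfer function to that IN value gives OUT[B3] (row B3 above).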